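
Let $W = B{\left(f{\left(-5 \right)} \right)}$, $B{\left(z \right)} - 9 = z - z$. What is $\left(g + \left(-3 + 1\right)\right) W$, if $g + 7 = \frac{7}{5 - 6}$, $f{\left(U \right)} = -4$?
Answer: $-144$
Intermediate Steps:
$B{\left(z \right)} = 9$ ($B{\left(z \right)} = 9 + \left(z - z\right) = 9 + 0 = 9$)
$g = -14$ ($g = -7 + \frac{7}{5 - 6} = -7 + \frac{7}{-1} = -7 + 7 \left(-1\right) = -7 - 7 = -14$)
$W = 9$
$\left(g + \left(-3 + 1\right)\right) W = \left(-14 + \left(-3 + 1\right)\right) 9 = \left(-14 - 2\right) 9 = \left(-16\right) 9 = -144$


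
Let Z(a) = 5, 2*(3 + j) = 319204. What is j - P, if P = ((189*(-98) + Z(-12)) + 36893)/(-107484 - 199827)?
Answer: 49046546665/307311 ≈ 1.5960e+5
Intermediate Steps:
j = 159599 (j = -3 + (½)*319204 = -3 + 159602 = 159599)
P = -18376/307311 (P = ((189*(-98) + 5) + 36893)/(-107484 - 199827) = ((-18522 + 5) + 36893)/(-307311) = (-18517 + 36893)*(-1/307311) = 18376*(-1/307311) = -18376/307311 ≈ -0.059796)
j - P = 159599 - 1*(-18376/307311) = 159599 + 18376/307311 = 49046546665/307311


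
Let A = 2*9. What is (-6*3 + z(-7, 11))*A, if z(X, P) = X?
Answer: -450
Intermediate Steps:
A = 18
(-6*3 + z(-7, 11))*A = (-6*3 - 7)*18 = (-18 - 7)*18 = -25*18 = -450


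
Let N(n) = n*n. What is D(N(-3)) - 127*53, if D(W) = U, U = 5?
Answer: -6726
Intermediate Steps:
N(n) = n²
D(W) = 5
D(N(-3)) - 127*53 = 5 - 127*53 = 5 - 6731 = -6726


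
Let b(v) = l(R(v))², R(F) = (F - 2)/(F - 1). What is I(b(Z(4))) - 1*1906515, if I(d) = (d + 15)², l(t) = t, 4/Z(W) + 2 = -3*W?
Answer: -12506481074/6561 ≈ -1.9062e+6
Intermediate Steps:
Z(W) = 4/(-2 - 3*W)
R(F) = (-2 + F)/(-1 + F)
b(v) = (-2 + v)²/(-1 + v)² (b(v) = ((-2 + v)/(-1 + v))² = (-2 + v)²/(-1 + v)²)
I(d) = (15 + d)²
I(b(Z(4))) - 1*1906515 = (15 + (-2 - 4/(2 + 3*4))²/(-1 - 4/(2 + 3*4))²)² - 1*1906515 = (15 + (-2 - 4/(2 + 12))²/(-1 - 4/(2 + 12))²)² - 1906515 = (15 + (-2 - 4/14)²/(-1 - 4/14)²)² - 1906515 = (15 + (-2 - 4*1/14)²/(-1 - 4*1/14)²)² - 1906515 = (15 + (-2 - 2/7)²/(-1 - 2/7)²)² - 1906515 = (15 + (-16/7)²/(-9/7)²)² - 1906515 = (15 + (49/81)*(256/49))² - 1906515 = (15 + 256/81)² - 1906515 = (1471/81)² - 1906515 = 2163841/6561 - 1906515 = -12506481074/6561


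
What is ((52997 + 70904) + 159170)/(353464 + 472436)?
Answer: 94357/275300 ≈ 0.34274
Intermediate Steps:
((52997 + 70904) + 159170)/(353464 + 472436) = (123901 + 159170)/825900 = 283071*(1/825900) = 94357/275300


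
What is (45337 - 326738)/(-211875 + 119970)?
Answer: 281401/91905 ≈ 3.0619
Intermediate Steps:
(45337 - 326738)/(-211875 + 119970) = -281401/(-91905) = -281401*(-1/91905) = 281401/91905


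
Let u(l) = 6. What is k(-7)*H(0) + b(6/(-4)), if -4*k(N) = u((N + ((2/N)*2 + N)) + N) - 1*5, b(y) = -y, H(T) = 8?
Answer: -½ ≈ -0.50000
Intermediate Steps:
k(N) = -¼ (k(N) = -(6 - 1*5)/4 = -(6 - 5)/4 = -¼*1 = -¼)
k(-7)*H(0) + b(6/(-4)) = -¼*8 - 6/(-4) = -2 - 6*(-1)/4 = -2 - 1*(-3/2) = -2 + 3/2 = -½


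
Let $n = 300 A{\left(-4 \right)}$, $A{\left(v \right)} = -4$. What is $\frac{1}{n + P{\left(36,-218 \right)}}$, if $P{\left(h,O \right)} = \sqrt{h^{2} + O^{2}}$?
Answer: $- \frac{60}{69559} - \frac{\sqrt{12205}}{695590} \approx -0.0010214$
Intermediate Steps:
$P{\left(h,O \right)} = \sqrt{O^{2} + h^{2}}$
$n = -1200$ ($n = 300 \left(-4\right) = -1200$)
$\frac{1}{n + P{\left(36,-218 \right)}} = \frac{1}{-1200 + \sqrt{\left(-218\right)^{2} + 36^{2}}} = \frac{1}{-1200 + \sqrt{47524 + 1296}} = \frac{1}{-1200 + \sqrt{48820}} = \frac{1}{-1200 + 2 \sqrt{12205}}$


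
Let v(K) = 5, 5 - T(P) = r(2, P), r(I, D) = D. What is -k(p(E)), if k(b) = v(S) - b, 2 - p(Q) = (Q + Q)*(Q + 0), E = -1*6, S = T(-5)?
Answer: -75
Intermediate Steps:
T(P) = 5 - P
S = 10 (S = 5 - 1*(-5) = 5 + 5 = 10)
E = -6
p(Q) = 2 - 2*Q² (p(Q) = 2 - (Q + Q)*(Q + 0) = 2 - 2*Q*Q = 2 - 2*Q²)
k(b) = 5 - b
-k(p(E)) = -(5 - (2 - 2*(-6)²)) = -(5 - (2 - 2*36)) = -(5 - (2 - 72)) = -(5 - 1*(-70)) = -(5 + 70) = -1*75 = -75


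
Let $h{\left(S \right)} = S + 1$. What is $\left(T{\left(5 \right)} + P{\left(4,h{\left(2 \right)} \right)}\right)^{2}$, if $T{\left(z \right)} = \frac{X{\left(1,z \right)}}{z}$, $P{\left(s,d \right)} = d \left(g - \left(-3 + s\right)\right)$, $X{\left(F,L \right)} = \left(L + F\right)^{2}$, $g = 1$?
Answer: $\frac{1296}{25} \approx 51.84$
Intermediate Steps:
$h{\left(S \right)} = 1 + S$
$X{\left(F,L \right)} = \left(F + L\right)^{2}$
$P{\left(s,d \right)} = d \left(4 - s\right)$ ($P{\left(s,d \right)} = d \left(1 - \left(-3 + s\right)\right) = d \left(4 - s\right)$)
$T{\left(z \right)} = \frac{\left(1 + z\right)^{2}}{z}$
$\left(T{\left(5 \right)} + P{\left(4,h{\left(2 \right)} \right)}\right)^{2} = \left(\frac{\left(1 + 5\right)^{2}}{5} + \left(1 + 2\right) \left(4 - 4\right)\right)^{2} = \left(\frac{6^{2}}{5} + 3 \left(4 - 4\right)\right)^{2} = \left(\frac{1}{5} \cdot 36 + 3 \cdot 0\right)^{2} = \left(\frac{36}{5} + 0\right)^{2} = \left(\frac{36}{5}\right)^{2} = \frac{1296}{25}$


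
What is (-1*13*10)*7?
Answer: -910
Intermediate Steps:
(-1*13*10)*7 = -13*10*7 = -130*7 = -910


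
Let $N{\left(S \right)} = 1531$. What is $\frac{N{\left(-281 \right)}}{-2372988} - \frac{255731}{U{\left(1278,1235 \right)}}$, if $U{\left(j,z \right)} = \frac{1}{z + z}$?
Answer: $- \frac{1498911087744691}{2372988} \approx -6.3166 \cdot 10^{8}$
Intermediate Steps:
$U{\left(j,z \right)} = \frac{1}{2 z}$
$\frac{N{\left(-281 \right)}}{-2372988} - \frac{255731}{U{\left(1278,1235 \right)}} = \frac{1531}{-2372988} - \frac{255731}{\frac{1}{2} \cdot \frac{1}{1235}} = 1531 \left(- \frac{1}{2372988}\right) - \frac{255731}{\frac{1}{2} \cdot \frac{1}{1235}} = - \frac{1531}{2372988} - 255731 \frac{1}{\frac{1}{2470}} = - \frac{1531}{2372988} - 631655570 = - \frac{1498911087744691}{2372988}$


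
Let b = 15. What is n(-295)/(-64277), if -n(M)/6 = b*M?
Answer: -26550/64277 ≈ -0.41306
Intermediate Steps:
n(M) = -90*M
n(-295)/(-64277) = -90*(-295)/(-64277) = 26550*(-1/64277) = -26550/64277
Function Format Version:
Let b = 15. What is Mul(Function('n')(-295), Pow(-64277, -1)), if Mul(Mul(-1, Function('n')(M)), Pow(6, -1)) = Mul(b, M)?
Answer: Rational(-26550, 64277) ≈ -0.41306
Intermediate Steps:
Function('n')(M) = Mul(-90, M) (Function('n')(M) = Mul(-6, Mul(15, M)) = Mul(-90, M))
Mul(Function('n')(-295), Pow(-64277, -1)) = Mul(Mul(-90, -295), Pow(-64277, -1)) = Mul(26550, Rational(-1, 64277)) = Rational(-26550, 64277)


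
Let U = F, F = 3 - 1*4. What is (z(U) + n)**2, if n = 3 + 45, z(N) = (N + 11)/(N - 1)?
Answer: 1849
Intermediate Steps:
F = -1 (F = 3 - 4 = -1)
U = -1
z(N) = (11 + N)/(-1 + N)
n = 48
(z(U) + n)**2 = ((11 - 1)/(-1 - 1) + 48)**2 = (10/(-2) + 48)**2 = (-1/2*10 + 48)**2 = (-5 + 48)**2 = 43**2 = 1849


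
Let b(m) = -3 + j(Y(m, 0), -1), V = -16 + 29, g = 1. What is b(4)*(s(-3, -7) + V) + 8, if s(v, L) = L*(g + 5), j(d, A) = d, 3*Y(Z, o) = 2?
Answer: 227/3 ≈ 75.667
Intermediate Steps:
Y(Z, o) = ⅔ (Y(Z, o) = (⅓)*2 = ⅔)
V = 13
s(v, L) = 6*L (s(v, L) = L*(1 + 5) = L*6 = 6*L)
b(m) = -7/3 (b(m) = -3 + ⅔ = -7/3)
b(4)*(s(-3, -7) + V) + 8 = -7*(6*(-7) + 13)/3 + 8 = -7*(-42 + 13)/3 + 8 = -7/3*(-29) + 8 = 203/3 + 8 = 227/3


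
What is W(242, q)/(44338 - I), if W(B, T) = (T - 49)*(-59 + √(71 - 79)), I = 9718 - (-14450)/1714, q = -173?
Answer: 11224986/29662115 - 380508*I*√2/29662115 ≈ 0.37843 - 0.018142*I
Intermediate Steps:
I = 8335551/857 (I = 9718 - (-14450)/1714 = 9718 - 1*(-7225/857) = 9718 + 7225/857 = 8335551/857 ≈ 9726.4)
W(B, T) = (-59 + 2*I*√2)*(-49 + T) (W(B, T) = (-49 + T)*(-59 + √(-8)) = (-49 + T)*(-59 + 2*I*√2) = (-59 + 2*I*√2)*(-49 + T))
W(242, q)/(44338 - I) = (2891 - 59*(-173) - 98*I*√2 + 2*I*(-173)*√2)/(44338 - 1*8335551/857) = (2891 + 10207 - 98*I*√2 - 346*I*√2)/(44338 - 8335551/857) = (13098 - 444*I*√2)/(29662115/857) = (13098 - 444*I*√2)*(857/29662115) = 11224986/29662115 - 380508*I*√2/29662115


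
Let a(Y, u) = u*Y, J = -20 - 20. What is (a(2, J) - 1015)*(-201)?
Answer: 220095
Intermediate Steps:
J = -40
a(Y, u) = Y*u
(a(2, J) - 1015)*(-201) = (2*(-40) - 1015)*(-201) = (-80 - 1015)*(-201) = -1095*(-201) = 220095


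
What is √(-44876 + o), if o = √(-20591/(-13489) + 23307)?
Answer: √(-8165328257996 + 13489*√4241059143146)/13489 ≈ 211.48*I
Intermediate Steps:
o = √4241059143146/13489 (o = √(-20591*(-1/13489) + 23307) = √(20591/13489 + 23307) = √(314408714/13489) = √4241059143146/13489 ≈ 152.67)
√(-44876 + o) = √(-44876 + √4241059143146/13489)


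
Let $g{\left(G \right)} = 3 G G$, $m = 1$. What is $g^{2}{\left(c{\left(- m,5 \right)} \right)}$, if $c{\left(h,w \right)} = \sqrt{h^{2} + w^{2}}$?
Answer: $6084$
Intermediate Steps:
$g{\left(G \right)} = 3 G^{2}$
$g^{2}{\left(c{\left(- m,5 \right)} \right)} = \left(3 \left(\sqrt{\left(\left(-1\right) 1\right)^{2} + 5^{2}}\right)^{2}\right)^{2} = \left(3 \left(\sqrt{\left(-1\right)^{2} + 25}\right)^{2}\right)^{2} = \left(3 \left(\sqrt{1 + 25}\right)^{2}\right)^{2} = \left(3 \left(\sqrt{26}\right)^{2}\right)^{2} = \left(3 \cdot 26\right)^{2} = 78^{2} = 6084$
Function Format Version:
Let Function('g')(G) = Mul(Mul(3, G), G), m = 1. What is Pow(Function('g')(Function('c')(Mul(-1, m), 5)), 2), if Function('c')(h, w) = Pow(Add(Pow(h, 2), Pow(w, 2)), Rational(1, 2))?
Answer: 6084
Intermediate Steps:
Function('g')(G) = Mul(3, Pow(G, 2))
Pow(Function('g')(Function('c')(Mul(-1, m), 5)), 2) = Pow(Mul(3, Pow(Pow(Add(Pow(Mul(-1, 1), 2), Pow(5, 2)), Rational(1, 2)), 2)), 2) = Pow(Mul(3, Pow(Pow(Add(Pow(-1, 2), 25), Rational(1, 2)), 2)), 2) = Pow(Mul(3, Pow(Pow(Add(1, 25), Rational(1, 2)), 2)), 2) = Pow(Mul(3, Pow(Pow(26, Rational(1, 2)), 2)), 2) = Pow(Mul(3, 26), 2) = Pow(78, 2) = 6084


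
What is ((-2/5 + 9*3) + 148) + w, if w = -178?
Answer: -17/5 ≈ -3.4000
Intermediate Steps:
((-2/5 + 9*3) + 148) + w = ((-2/5 + 9*3) + 148) - 178 = ((-2*⅕ + 27) + 148) - 178 = ((-⅖ + 27) + 148) - 178 = (133/5 + 148) - 178 = 873/5 - 178 = -17/5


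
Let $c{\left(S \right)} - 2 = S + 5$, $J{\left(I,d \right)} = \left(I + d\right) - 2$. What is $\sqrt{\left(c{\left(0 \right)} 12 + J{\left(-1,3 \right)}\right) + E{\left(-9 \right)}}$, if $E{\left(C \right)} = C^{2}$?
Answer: $\sqrt{165} \approx 12.845$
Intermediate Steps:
$J{\left(I,d \right)} = -2 + I + d$
$c{\left(S \right)} = 7 + S$ ($c{\left(S \right)} = 2 + \left(S + 5\right) = 2 + \left(5 + S\right) = 7 + S$)
$\sqrt{\left(c{\left(0 \right)} 12 + J{\left(-1,3 \right)}\right) + E{\left(-9 \right)}} = \sqrt{\left(\left(7 + 0\right) 12 - 0\right) + \left(-9\right)^{2}} = \sqrt{\left(7 \cdot 12 + 0\right) + 81} = \sqrt{\left(84 + 0\right) + 81} = \sqrt{84 + 81} = \sqrt{165}$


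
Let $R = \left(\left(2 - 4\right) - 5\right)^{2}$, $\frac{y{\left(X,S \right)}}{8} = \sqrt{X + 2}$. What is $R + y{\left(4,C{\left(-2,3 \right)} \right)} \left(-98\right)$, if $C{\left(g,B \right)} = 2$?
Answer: $49 - 784 \sqrt{6} \approx -1871.4$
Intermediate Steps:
$y{\left(X,S \right)} = 8 \sqrt{2 + X}$ ($y{\left(X,S \right)} = 8 \sqrt{X + 2} = 8 \sqrt{2 + X}$)
$R = 49$ ($R = \left(-2 - 5\right)^{2} = \left(-7\right)^{2} = 49$)
$R + y{\left(4,C{\left(-2,3 \right)} \right)} \left(-98\right) = 49 + 8 \sqrt{2 + 4} \left(-98\right) = 49 + 8 \sqrt{6} \left(-98\right) = 49 - 784 \sqrt{6}$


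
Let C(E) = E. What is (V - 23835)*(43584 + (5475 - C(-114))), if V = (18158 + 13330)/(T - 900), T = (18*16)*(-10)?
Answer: -123107047759/105 ≈ -1.1724e+9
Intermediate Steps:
T = -2880 (T = 288*(-10) = -2880)
V = -2624/315 (V = (18158 + 13330)/(-2880 - 900) = 31488/(-3780) = 31488*(-1/3780) = -2624/315 ≈ -8.3302)
(V - 23835)*(43584 + (5475 - C(-114))) = (-2624/315 - 23835)*(43584 + (5475 - 1*(-114))) = -7510649*(43584 + (5475 + 114))/315 = -7510649*(43584 + 5589)/315 = -7510649/315*49173 = -123107047759/105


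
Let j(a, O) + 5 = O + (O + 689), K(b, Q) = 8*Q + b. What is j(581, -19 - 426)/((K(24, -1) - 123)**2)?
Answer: -206/11449 ≈ -0.017993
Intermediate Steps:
K(b, Q) = b + 8*Q
j(a, O) = 684 + 2*O (j(a, O) = -5 + (O + (O + 689)) = -5 + (O + (689 + O)) = -5 + (689 + 2*O) = 684 + 2*O)
j(581, -19 - 426)/((K(24, -1) - 123)**2) = (684 + 2*(-19 - 426))/(((24 + 8*(-1)) - 123)**2) = (684 + 2*(-445))/(((24 - 8) - 123)**2) = (684 - 890)/((16 - 123)**2) = -206/((-107)**2) = -206/11449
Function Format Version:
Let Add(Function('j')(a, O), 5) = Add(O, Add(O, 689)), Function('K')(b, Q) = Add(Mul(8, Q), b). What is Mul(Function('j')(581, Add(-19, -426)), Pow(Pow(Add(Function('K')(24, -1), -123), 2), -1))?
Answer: Rational(-206, 11449) ≈ -0.017993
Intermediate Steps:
Function('K')(b, Q) = Add(b, Mul(8, Q))
Function('j')(a, O) = Add(684, Mul(2, O)) (Function('j')(a, O) = Add(-5, Add(O, Add(O, 689))) = Add(-5, Add(O, Add(689, O))) = Add(-5, Add(689, Mul(2, O))) = Add(684, Mul(2, O)))
Mul(Function('j')(581, Add(-19, -426)), Pow(Pow(Add(Function('K')(24, -1), -123), 2), -1)) = Mul(Add(684, Mul(2, Add(-19, -426))), Pow(Pow(Add(Add(24, Mul(8, -1)), -123), 2), -1)) = Mul(Add(684, Mul(2, -445)), Pow(Pow(Add(Add(24, -8), -123), 2), -1)) = Mul(Add(684, -890), Pow(Pow(Add(16, -123), 2), -1)) = Mul(-206, Pow(Pow(-107, 2), -1)) = Mul(-206, Pow(11449, -1)) = Mul(-206, Rational(1, 11449)) = Rational(-206, 11449)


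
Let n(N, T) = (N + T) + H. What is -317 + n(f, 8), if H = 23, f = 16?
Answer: -270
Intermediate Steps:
n(N, T) = 23 + N + T (n(N, T) = (N + T) + 23 = 23 + N + T)
-317 + n(f, 8) = -317 + (23 + 16 + 8) = -317 + 47 = -270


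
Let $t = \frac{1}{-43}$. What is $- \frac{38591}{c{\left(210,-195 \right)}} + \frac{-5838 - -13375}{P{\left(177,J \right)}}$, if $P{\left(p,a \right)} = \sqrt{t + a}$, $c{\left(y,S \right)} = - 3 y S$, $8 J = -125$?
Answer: $- \frac{5513}{17550} - \frac{15074 i \sqrt{462938}}{5383} \approx -0.31413 - 1905.3 i$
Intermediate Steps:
$J = - \frac{125}{8}$ ($J = \frac{1}{8} \left(-125\right) = - \frac{125}{8} \approx -15.625$)
$t = - \frac{1}{43} \approx -0.023256$
$c{\left(y,S \right)} = - 3 S y$
$P{\left(p,a \right)} = \sqrt{- \frac{1}{43} + a}$
$- \frac{38591}{c{\left(210,-195 \right)}} + \frac{-5838 - -13375}{P{\left(177,J \right)}} = - \frac{38591}{\left(-3\right) \left(-195\right) 210} + \frac{-5838 - -13375}{\frac{1}{43} \sqrt{-43 + 1849 \left(- \frac{125}{8}\right)}} = - \frac{38591}{122850} + \frac{-5838 + 13375}{\frac{1}{43} \sqrt{-43 - \frac{231125}{8}}} = \left(-38591\right) \frac{1}{122850} + \frac{7537}{\frac{1}{43} \sqrt{- \frac{231469}{8}}} = - \frac{5513}{17550} + \frac{7537}{\frac{1}{43} \frac{i \sqrt{462938}}{4}} = - \frac{5513}{17550} + \frac{7537}{\frac{1}{172} i \sqrt{462938}} = - \frac{5513}{17550} + 7537 \left(- \frac{2 i \sqrt{462938}}{5383}\right) = - \frac{5513}{17550} - \frac{15074 i \sqrt{462938}}{5383}$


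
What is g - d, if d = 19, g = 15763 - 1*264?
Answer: 15480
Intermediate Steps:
g = 15499 (g = 15763 - 264 = 15499)
g - d = 15499 - 1*19 = 15499 - 19 = 15480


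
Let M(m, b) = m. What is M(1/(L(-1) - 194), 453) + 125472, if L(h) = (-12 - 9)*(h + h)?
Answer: 19071743/152 ≈ 1.2547e+5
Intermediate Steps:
L(h) = -42*h
M(1/(L(-1) - 194), 453) + 125472 = 1/(-42*(-1) - 194) + 125472 = 1/(42 - 194) + 125472 = 1/(-152) + 125472 = -1/152 + 125472 = 19071743/152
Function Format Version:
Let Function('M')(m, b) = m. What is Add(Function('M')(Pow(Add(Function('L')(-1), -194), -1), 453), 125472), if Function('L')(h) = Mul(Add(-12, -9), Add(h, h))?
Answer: Rational(19071743, 152) ≈ 1.2547e+5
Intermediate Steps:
Function('L')(h) = Mul(-42, h) (Function('L')(h) = Mul(-21, Mul(2, h)) = Mul(-42, h))
Add(Function('M')(Pow(Add(Function('L')(-1), -194), -1), 453), 125472) = Add(Pow(Add(Mul(-42, -1), -194), -1), 125472) = Add(Pow(Add(42, -194), -1), 125472) = Add(Pow(-152, -1), 125472) = Add(Rational(-1, 152), 125472) = Rational(19071743, 152)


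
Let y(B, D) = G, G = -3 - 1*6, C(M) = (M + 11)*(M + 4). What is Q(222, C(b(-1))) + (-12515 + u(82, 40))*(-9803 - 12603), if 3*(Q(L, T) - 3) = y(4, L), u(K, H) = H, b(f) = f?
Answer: 279514850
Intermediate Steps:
C(M) = (4 + M)*(11 + M) (C(M) = (11 + M)*(4 + M) = (4 + M)*(11 + M))
G = -9 (G = -3 - 6 = -9)
y(B, D) = -9
Q(L, T) = 0 (Q(L, T) = 3 + (⅓)*(-9) = 3 - 3 = 0)
Q(222, C(b(-1))) + (-12515 + u(82, 40))*(-9803 - 12603) = 0 + (-12515 + 40)*(-9803 - 12603) = 0 - 12475*(-22406) = 0 + 279514850 = 279514850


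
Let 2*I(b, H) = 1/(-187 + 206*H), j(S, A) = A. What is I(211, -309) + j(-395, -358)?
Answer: -45710157/127682 ≈ -358.00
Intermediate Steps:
I(b, H) = 1/(2*(-187 + 206*H))
I(211, -309) + j(-395, -358) = 1/(2*(-187 + 206*(-309))) - 358 = 1/(2*(-187 - 63654)) - 358 = (½)/(-63841) - 358 = (½)*(-1/63841) - 358 = -1/127682 - 358 = -45710157/127682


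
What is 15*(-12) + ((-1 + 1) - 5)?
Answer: -185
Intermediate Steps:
15*(-12) + ((-1 + 1) - 5) = -180 + (0 - 5) = -180 - 5 = -185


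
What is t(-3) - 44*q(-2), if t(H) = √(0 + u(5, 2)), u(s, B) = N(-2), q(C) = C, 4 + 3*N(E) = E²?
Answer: 88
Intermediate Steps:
N(E) = -4/3 + E²/3
u(s, B) = 0 (u(s, B) = -4/3 + (⅓)*(-2)² = -4/3 + (⅓)*4 = -4/3 + 4/3 = 0)
t(H) = 0 (t(H) = √(0 + 0) = √0 = 0)
t(-3) - 44*q(-2) = 0 - 44*(-2) = 0 + 88 = 88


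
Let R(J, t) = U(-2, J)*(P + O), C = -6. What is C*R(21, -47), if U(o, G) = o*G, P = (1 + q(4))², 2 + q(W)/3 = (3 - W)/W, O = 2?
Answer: 35343/4 ≈ 8835.8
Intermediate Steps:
q(W) = -6 + 3*(3 - W)/W (q(W) = -6 + 3*((3 - W)/W) = -6 + 3*(3 - W)/W)
P = 529/16 (P = (1 + (-9 + 9/4))² = (1 - 27/4)² = (-23/4)² = 529/16 ≈ 33.063)
U(o, G) = G*o
R(J, t) = -561*J/8 (R(J, t) = (J*(-2))*(529/16 + 2) = -2*J*(561/16) = -561*J/8)
C*R(21, -47) = -(-1683)*21/4 = -6*(-11781/8) = 35343/4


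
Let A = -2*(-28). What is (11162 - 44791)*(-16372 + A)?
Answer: 548690764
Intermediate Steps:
A = 56
(11162 - 44791)*(-16372 + A) = (11162 - 44791)*(-16372 + 56) = -33629*(-16316) = 548690764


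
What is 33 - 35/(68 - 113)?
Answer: 304/9 ≈ 33.778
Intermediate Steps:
33 - 35/(68 - 113) = 33 - 35/(-45) = 33 - 1/45*(-35) = 33 + 7/9 = 304/9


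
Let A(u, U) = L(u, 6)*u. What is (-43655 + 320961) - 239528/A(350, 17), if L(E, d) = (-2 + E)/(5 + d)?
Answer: 4221654499/15225 ≈ 2.7728e+5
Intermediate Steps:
L(E, d) = (-2 + E)/(5 + d)
A(u, U) = u*(-2/11 + u/11) (A(u, U) = ((-2 + u)/(5 + 6))*u = ((-2 + u)/11)*u = (-2/11 + u/11)*u = u*(-2/11 + u/11))
(-43655 + 320961) - 239528/A(350, 17) = (-43655 + 320961) - 239528*11/(350*(-2 + 350)) = 277306 - 239528/((1/11)*350*348) = 277306 - 239528/121800/11 = 277306 - 239528*11/121800 = 277306 - 329351/15225 = 4221654499/15225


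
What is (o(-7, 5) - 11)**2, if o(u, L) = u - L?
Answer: 529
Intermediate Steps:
(o(-7, 5) - 11)**2 = ((-7 - 1*5) - 11)**2 = ((-7 - 5) - 11)**2 = (-12 - 11)**2 = (-23)**2 = 529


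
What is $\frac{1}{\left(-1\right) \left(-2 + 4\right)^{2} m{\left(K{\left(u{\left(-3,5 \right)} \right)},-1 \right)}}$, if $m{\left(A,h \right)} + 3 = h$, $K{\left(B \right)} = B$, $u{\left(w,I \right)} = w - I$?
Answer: $\frac{1}{16} \approx 0.0625$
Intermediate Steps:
$m{\left(A,h \right)} = -3 + h$
$\frac{1}{\left(-1\right) \left(-2 + 4\right)^{2} m{\left(K{\left(u{\left(-3,5 \right)} \right)},-1 \right)}} = \frac{1}{\left(-1\right) \left(-2 + 4\right)^{2} \left(-3 - 1\right)} = \frac{1}{\left(-1\right) 2^{2} \left(-4\right)} = \frac{1}{\left(-1\right) 4 \left(-4\right)} = \frac{1}{\left(-1\right) \left(-16\right)} = \frac{1}{16}$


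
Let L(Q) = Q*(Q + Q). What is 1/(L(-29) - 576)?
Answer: 1/1106 ≈ 0.00090416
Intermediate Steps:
L(Q) = 2*Q² (L(Q) = Q*(2*Q) = 2*Q²)
1/(L(-29) - 576) = 1/(2*(-29)² - 576) = 1/(2*841 - 576) = 1/(1682 - 576) = 1/1106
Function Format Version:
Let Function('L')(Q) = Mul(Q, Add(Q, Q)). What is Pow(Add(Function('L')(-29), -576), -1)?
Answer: Rational(1, 1106) ≈ 0.00090416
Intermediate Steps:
Function('L')(Q) = Mul(2, Pow(Q, 2)) (Function('L')(Q) = Mul(Q, Mul(2, Q)) = Mul(2, Pow(Q, 2)))
Pow(Add(Function('L')(-29), -576), -1) = Pow(Add(Mul(2, Pow(-29, 2)), -576), -1) = Pow(Add(Mul(2, 841), -576), -1) = Pow(Add(1682, -576), -1) = Pow(1106, -1) = Rational(1, 1106)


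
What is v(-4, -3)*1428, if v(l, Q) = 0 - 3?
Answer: -4284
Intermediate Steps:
v(l, Q) = -3
v(-4, -3)*1428 = -3*1428 = -4284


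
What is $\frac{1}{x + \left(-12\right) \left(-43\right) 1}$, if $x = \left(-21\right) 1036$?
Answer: $- \frac{1}{21240} \approx -4.7081 \cdot 10^{-5}$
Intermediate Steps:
$x = -21756$
$\frac{1}{x + \left(-12\right) \left(-43\right) 1} = \frac{1}{-21756 + \left(-12\right) \left(-43\right) 1} = \frac{1}{-21756 + 516 \cdot 1} = \frac{1}{-21756 + 516} = \frac{1}{-21240} = - \frac{1}{21240}$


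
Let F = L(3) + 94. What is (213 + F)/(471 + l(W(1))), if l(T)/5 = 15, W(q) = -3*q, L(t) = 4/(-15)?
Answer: 4601/8190 ≈ 0.56178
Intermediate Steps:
L(t) = -4/15 (L(t) = 4*(-1/15) = -4/15)
l(T) = 75 (l(T) = 5*15 = 75)
F = 1406/15 (F = -4/15 + 94 = 1406/15 ≈ 93.733)
(213 + F)/(471 + l(W(1))) = (213 + 1406/15)/(471 + 75) = (4601/15)/546 = (4601/15)*(1/546) = 4601/8190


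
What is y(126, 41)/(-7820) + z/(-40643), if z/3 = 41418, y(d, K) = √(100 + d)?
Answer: -124254/40643 - √226/7820 ≈ -3.0591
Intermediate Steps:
z = 124254 (z = 3*41418 = 124254)
y(126, 41)/(-7820) + z/(-40643) = √(100 + 126)/(-7820) + 124254/(-40643) = √226*(-1/7820) + 124254*(-1/40643) = -√226/7820 - 124254/40643 = -124254/40643 - √226/7820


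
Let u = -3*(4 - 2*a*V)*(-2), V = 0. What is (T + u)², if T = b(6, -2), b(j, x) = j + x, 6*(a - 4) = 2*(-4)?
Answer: 784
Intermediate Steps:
a = 8/3 (a = 4 + (2*(-4))/6 = 4 + (⅙)*(-8) = 4 - 4/3 = 8/3 ≈ 2.6667)
T = 4 (T = 6 - 2 = 4)
u = 24 (u = -3*(4 - 2*(8/3)*0)*(-2) = -3*(4 - 16*0/3)*(-2) = -3*(4 - 1*0)*(-2) = -3*(4 + 0)*(-2) = -3*4*(-2) = -12*(-2) = 24)
(T + u)² = (4 + 24)² = 28² = 784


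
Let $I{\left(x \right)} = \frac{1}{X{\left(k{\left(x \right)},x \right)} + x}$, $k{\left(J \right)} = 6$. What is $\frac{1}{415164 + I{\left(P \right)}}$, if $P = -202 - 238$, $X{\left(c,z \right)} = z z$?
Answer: $\frac{193160}{80193078241} \approx 2.4087 \cdot 10^{-6}$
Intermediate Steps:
$X{\left(c,z \right)} = z^{2}$
$P = -440$
$I{\left(x \right)} = \frac{1}{x + x^{2}}$ ($I{\left(x \right)} = \frac{1}{x^{2} + x} = \frac{1}{x + x^{2}}$)
$\frac{1}{415164 + I{\left(P \right)}} = \frac{1}{415164 + \frac{1}{\left(-440\right) \left(1 - 440\right)}} = \frac{1}{415164 - \frac{1}{440 \left(-439\right)}} = \frac{1}{415164 - - \frac{1}{193160}} = \frac{1}{415164 + \frac{1}{193160}} = \frac{1}{\frac{80193078241}{193160}} = \frac{193160}{80193078241}$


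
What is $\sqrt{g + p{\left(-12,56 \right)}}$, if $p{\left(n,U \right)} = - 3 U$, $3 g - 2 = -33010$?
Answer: $\frac{2 i \sqrt{25134}}{3} \approx 105.69 i$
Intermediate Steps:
$g = - \frac{33008}{3}$ ($g = \frac{2}{3} + \frac{1}{3} \left(-33010\right) = \frac{2}{3} - \frac{33010}{3} = - \frac{33008}{3} \approx -11003.0$)
$\sqrt{g + p{\left(-12,56 \right)}} = \sqrt{- \frac{33008}{3} - 168} = \sqrt{- \frac{33512}{3}} = \frac{2 i \sqrt{25134}}{3}$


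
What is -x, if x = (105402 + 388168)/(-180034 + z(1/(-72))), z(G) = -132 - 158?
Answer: 246785/90162 ≈ 2.7371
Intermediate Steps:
z(G) = -290
x = -246785/90162 (x = (105402 + 388168)/(-180034 - 290) = 493570/(-180324) = 493570*(-1/180324) = -246785/90162 ≈ -2.7371)
-x = -1*(-246785/90162) = 246785/90162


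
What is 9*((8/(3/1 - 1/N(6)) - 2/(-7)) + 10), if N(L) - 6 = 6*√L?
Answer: 1347624/11585 + 432*√6/1655 ≈ 116.96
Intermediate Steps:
N(L) = 6 + 6*√L
9*((8/(3/1 - 1/N(6)) - 2/(-7)) + 10) = 9*((8/(3/1 - 1/(6 + 6*√6)) - 2/(-7)) + 10) = 9*((8/(3*1 - 1/(6 + 6*√6)) - 2*(-⅐)) + 10) = 9*((8/(3 - 1/(6 + 6*√6)) + 2/7) + 10) = 9*((2/7 + 8/(3 - 1/(6 + 6*√6))) + 10) = 9*(72/7 + 8/(3 - 1/(6 + 6*√6))) = 648/7 + 72/(3 - 1/(6 + 6*√6))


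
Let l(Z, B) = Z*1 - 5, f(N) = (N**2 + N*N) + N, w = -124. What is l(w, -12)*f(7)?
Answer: -13545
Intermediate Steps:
f(N) = N + 2*N**2 (f(N) = (N**2 + N**2) + N = 2*N**2 + N = N + 2*N**2)
l(Z, B) = -5 + Z (l(Z, B) = Z - 5 = -5 + Z)
l(w, -12)*f(7) = (-5 - 124)*(7*(1 + 2*7)) = -903*(1 + 14) = -903*15 = -129*105 = -13545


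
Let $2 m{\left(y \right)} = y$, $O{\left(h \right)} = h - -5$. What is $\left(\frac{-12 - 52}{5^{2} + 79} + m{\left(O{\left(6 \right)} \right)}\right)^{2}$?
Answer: $\frac{16129}{676} \approx 23.859$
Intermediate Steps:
$O{\left(h \right)} = 5 + h$ ($O{\left(h \right)} = h + 5 = 5 + h$)
$m{\left(y \right)} = \frac{y}{2}$
$\left(\frac{-12 - 52}{5^{2} + 79} + m{\left(O{\left(6 \right)} \right)}\right)^{2} = \left(\frac{-12 - 52}{5^{2} + 79} + \frac{5 + 6}{2}\right)^{2} = \left(- \frac{64}{25 + 79} + \frac{1}{2} \cdot 11\right)^{2} = \left(- \frac{64}{104} + \frac{11}{2}\right)^{2} = \left(\left(-64\right) \frac{1}{104} + \frac{11}{2}\right)^{2} = \left(- \frac{8}{13} + \frac{11}{2}\right)^{2} = \left(\frac{127}{26}\right)^{2} = \frac{16129}{676}$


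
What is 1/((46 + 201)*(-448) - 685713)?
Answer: -1/796369 ≈ -1.2557e-6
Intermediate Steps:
1/((46 + 201)*(-448) - 685713) = 1/(247*(-448) - 685713) = 1/(-110656 - 685713) = 1/(-796369) = -1/796369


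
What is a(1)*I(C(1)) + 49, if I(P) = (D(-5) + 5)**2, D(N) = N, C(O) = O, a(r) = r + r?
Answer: 49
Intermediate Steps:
a(r) = 2*r
I(P) = 0 (I(P) = (-5 + 5)**2 = 0**2 = 0)
a(1)*I(C(1)) + 49 = (2*1)*0 + 49 = 2*0 + 49 = 0 + 49 = 49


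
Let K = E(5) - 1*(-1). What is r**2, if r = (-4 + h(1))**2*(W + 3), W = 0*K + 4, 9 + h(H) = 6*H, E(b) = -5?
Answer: 117649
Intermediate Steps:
h(H) = -9 + 6*H
K = -4 (K = -5 - 1*(-1) = -5 + 1 = -4)
W = 4 (W = 0*(-4) + 4 = 0 + 4 = 4)
r = 343 (r = (-4 + (-9 + 6*1))**2*(4 + 3) = (-4 + (-9 + 6))**2*7 = (-4 - 3)**2*7 = (-7)**2*7 = 49*7 = 343)
r**2 = 343**2 = 117649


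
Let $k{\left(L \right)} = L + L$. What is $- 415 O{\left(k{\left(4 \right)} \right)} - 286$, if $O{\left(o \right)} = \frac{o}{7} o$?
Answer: $- \frac{28562}{7} \approx -4080.3$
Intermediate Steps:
$k{\left(L \right)} = 2 L$
$O{\left(o \right)} = \frac{o^{2}}{7}$ ($O{\left(o \right)} = o \frac{1}{7} o = \frac{o}{7} o = \frac{o^{2}}{7}$)
$- 415 O{\left(k{\left(4 \right)} \right)} - 286 = - 415 \frac{\left(2 \cdot 4\right)^{2}}{7} - 286 = - 415 \frac{8^{2}}{7} - 286 = - 415 \cdot \frac{1}{7} \cdot 64 - 286 = \left(-415\right) \frac{64}{7} - 286 = - \frac{26560}{7} - 286 = - \frac{28562}{7}$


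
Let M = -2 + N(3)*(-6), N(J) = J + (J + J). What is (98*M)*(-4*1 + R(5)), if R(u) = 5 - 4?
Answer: 16464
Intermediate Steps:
N(J) = 3*J (N(J) = J + 2*J = 3*J)
R(u) = 1
M = -56 (M = -2 + (3*3)*(-6) = -2 + 9*(-6) = -2 - 54 = -56)
(98*M)*(-4*1 + R(5)) = (98*(-56))*(-4*1 + 1) = -5488*(-4 + 1) = -5488*(-3) = 16464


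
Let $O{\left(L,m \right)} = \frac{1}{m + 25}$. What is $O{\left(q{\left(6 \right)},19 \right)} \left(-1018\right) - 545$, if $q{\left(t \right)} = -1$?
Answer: $- \frac{12499}{22} \approx -568.14$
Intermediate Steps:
$O{\left(L,m \right)} = \frac{1}{25 + m}$
$O{\left(q{\left(6 \right)},19 \right)} \left(-1018\right) - 545 = \frac{1}{25 + 19} \left(-1018\right) - 545 = \frac{1}{44} \left(-1018\right) - 545 = - \frac{509}{22} - 545 = - \frac{12499}{22}$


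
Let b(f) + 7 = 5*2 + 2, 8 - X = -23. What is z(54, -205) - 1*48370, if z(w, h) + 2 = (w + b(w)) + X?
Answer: -48282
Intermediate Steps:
X = 31 (X = 8 - 1*(-23) = 8 + 23 = 31)
b(f) = 5 (b(f) = -7 + (5*2 + 2) = -7 + (10 + 2) = -7 + 12 = 5)
z(w, h) = 34 + w (z(w, h) = -2 + ((w + 5) + 31) = -2 + ((5 + w) + 31) = -2 + (36 + w) = 34 + w)
z(54, -205) - 1*48370 = (34 + 54) - 1*48370 = 88 - 48370 = -48282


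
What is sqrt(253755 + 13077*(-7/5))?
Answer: 6*sqrt(163505)/5 ≈ 485.23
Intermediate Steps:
sqrt(253755 + 13077*(-7/5)) = sqrt(253755 - 91539/5) = sqrt(1177236/5) = 6*sqrt(163505)/5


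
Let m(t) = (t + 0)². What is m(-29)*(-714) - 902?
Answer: -601376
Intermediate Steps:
m(t) = t²
m(-29)*(-714) - 902 = (-29)²*(-714) - 902 = 841*(-714) - 902 = -600474 - 902 = -601376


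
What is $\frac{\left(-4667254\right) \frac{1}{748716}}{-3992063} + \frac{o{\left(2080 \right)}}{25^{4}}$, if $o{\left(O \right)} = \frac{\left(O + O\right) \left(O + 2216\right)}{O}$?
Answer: $\frac{12841318084046843}{583773718966406250} \approx 0.021997$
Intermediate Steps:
$o{\left(O \right)} = 4432 + 2 O$ ($o{\left(O \right)} = \frac{2 O \left(2216 + O\right)}{O} = 4432 + 2 O$)
$\frac{\left(-4667254\right) \frac{1}{748716}}{-3992063} + \frac{o{\left(2080 \right)}}{25^{4}} = \frac{\left(-4667254\right) \frac{1}{748716}}{-3992063} + \frac{4432 + 2 \cdot 2080}{25^{4}} = \left(-4667254\right) \frac{1}{748716} \left(- \frac{1}{3992063}\right) + \frac{4432 + 4160}{390625} = \left(- \frac{2333627}{374358}\right) \left(- \frac{1}{3992063}\right) + 8592 \cdot \frac{1}{390625} = \frac{2333627}{1494460720554} + \frac{8592}{390625} = \frac{12841318084046843}{583773718966406250}$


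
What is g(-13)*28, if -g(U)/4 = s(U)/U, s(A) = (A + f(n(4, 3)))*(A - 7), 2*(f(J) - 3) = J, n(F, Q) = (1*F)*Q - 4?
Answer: 13440/13 ≈ 1033.8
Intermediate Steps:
n(F, Q) = -4 + F*Q (n(F, Q) = F*Q - 4 = -4 + F*Q)
f(J) = 3 + J/2
s(A) = (-7 + A)*(7 + A) (s(A) = (A + (3 + (-4 + 4*3)/2))*(A - 7) = (A + (3 + (-4 + 12)/2))*(-7 + A) = (A + (3 + (½)*8))*(-7 + A) = (A + (3 + 4))*(-7 + A) = (A + 7)*(-7 + A) = (7 + A)*(-7 + A) = (-7 + A)*(7 + A))
g(U) = -4*(-49 + U²)/U
g(-13)*28 = (-4*(-13) + 196/(-13))*28 = (52 + 196*(-1/13))*28 = (52 - 196/13)*28 = (480/13)*28 = 13440/13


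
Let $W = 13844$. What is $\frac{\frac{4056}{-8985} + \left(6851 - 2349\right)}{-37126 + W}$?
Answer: $- \frac{6741069}{34864795} \approx -0.19335$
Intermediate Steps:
$\frac{\frac{4056}{-8985} + \left(6851 - 2349\right)}{-37126 + W} = \frac{\frac{4056}{-8985} + \left(6851 - 2349\right)}{-37126 + 13844} = \frac{4056 \left(- \frac{1}{8985}\right) + \left(6851 - 2349\right)}{-23282} = \left(- \frac{1352}{2995} + 4502\right) \left(- \frac{1}{23282}\right) = \frac{13482138}{2995} \left(- \frac{1}{23282}\right) = - \frac{6741069}{34864795}$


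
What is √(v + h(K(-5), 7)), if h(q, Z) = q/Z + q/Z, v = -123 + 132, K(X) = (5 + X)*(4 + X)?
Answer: 3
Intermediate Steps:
K(X) = (4 + X)*(5 + X)
v = 9
h(q, Z) = 2*q/Z
√(v + h(K(-5), 7)) = √(9 + 2*(20 + (-5)² + 9*(-5))/7) = √(9 + 2*(20 + 25 - 45)*(⅐)) = √(9 + 2*0*(⅐)) = √(9 + 0) = √9 = 3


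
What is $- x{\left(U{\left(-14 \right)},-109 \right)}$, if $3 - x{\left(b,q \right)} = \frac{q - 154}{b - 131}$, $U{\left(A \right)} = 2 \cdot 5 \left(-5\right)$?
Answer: $- \frac{280}{181} \approx -1.547$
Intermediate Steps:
$U{\left(A \right)} = -50$ ($U{\left(A \right)} = 10 \left(-5\right) = -50$)
$x{\left(b,q \right)} = 3 - \frac{-154 + q}{-131 + b}$ ($x{\left(b,q \right)} = 3 - \frac{q - 154}{b - 131} = 3 - \frac{-154 + q}{-131 + b}$)
$- x{\left(U{\left(-14 \right)},-109 \right)} = - \frac{-239 - -109 + 3 \left(-50\right)}{-131 - 50} = - \frac{-239 + 109 - 150}{-181} = - \frac{\left(-1\right) \left(-280\right)}{181} = \left(-1\right) \frac{280}{181} = - \frac{280}{181}$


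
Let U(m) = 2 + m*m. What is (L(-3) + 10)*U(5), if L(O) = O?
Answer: 189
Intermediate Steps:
U(m) = 2 + m**2
(L(-3) + 10)*U(5) = (-3 + 10)*(2 + 5**2) = 7*(2 + 25) = 7*27 = 189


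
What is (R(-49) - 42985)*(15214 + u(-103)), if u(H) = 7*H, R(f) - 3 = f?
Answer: -623648283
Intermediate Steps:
R(f) = 3 + f
(R(-49) - 42985)*(15214 + u(-103)) = ((3 - 49) - 42985)*(15214 + 7*(-103)) = (-46 - 42985)*(15214 - 721) = -43031*14493 = -623648283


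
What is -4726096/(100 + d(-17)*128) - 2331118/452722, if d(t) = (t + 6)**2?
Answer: -271993137587/882128817 ≈ -308.34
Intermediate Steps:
d(t) = (6 + t)**2
-4726096/(100 + d(-17)*128) - 2331118/452722 = -4726096/(100 + (6 - 17)**2*128) - 2331118/452722 = -4726096/(100 + (-11)**2*128) - 2331118*1/452722 = -4726096/(100 + 121*128) - 1165559/226361 = -4726096/(100 + 15488) - 1165559/226361 = -4726096/15588 - 1165559/226361 = -4726096*1/15588 - 1165559/226361 = -1181524/3897 - 1165559/226361 = -271993137587/882128817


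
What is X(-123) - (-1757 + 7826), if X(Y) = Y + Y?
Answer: -6315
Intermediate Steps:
X(Y) = 2*Y
X(-123) - (-1757 + 7826) = 2*(-123) - (-1757 + 7826) = -246 - 1*6069 = -246 - 6069 = -6315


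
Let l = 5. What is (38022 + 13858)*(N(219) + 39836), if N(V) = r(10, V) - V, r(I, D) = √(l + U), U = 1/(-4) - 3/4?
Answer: 2055433720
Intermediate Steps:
U = -1 (U = 1*(-¼) - 3*¼ = -¼ - ¾ = -1)
r(I, D) = 2 (r(I, D) = √(5 - 1) = √4 = 2)
N(V) = 2 - V
(38022 + 13858)*(N(219) + 39836) = (38022 + 13858)*((2 - 1*219) + 39836) = 51880*((2 - 219) + 39836) = 51880*(-217 + 39836) = 51880*39619 = 2055433720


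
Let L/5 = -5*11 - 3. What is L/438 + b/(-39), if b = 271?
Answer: -21668/2847 ≈ -7.6108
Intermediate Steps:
L = -290 (L = 5*(-5*11 - 3) = 5*(-55 - 3) = 5*(-58) = -290)
L/438 + b/(-39) = -290/438 + 271/(-39) = -290*1/438 + 271*(-1/39) = -145/219 - 271/39 = -21668/2847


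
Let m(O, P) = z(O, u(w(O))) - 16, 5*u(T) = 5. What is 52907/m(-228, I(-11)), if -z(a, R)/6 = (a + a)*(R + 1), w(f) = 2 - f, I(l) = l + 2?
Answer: 52907/5456 ≈ 9.6970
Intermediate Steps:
I(l) = 2 + l
u(T) = 1 (u(T) = (⅕)*5 = 1)
z(a, R) = -12*a*(1 + R) (z(a, R) = -6*(a + a)*(R + 1) = -6*2*a*(1 + R) = -12*a*(1 + R))
m(O, P) = -16 - 24*O (m(O, P) = -12*O*(1 + 1) - 16 = -12*O*2 - 16 = -24*O - 16 = -16 - 24*O)
52907/m(-228, I(-11)) = 52907/(-16 - 24*(-228)) = 52907/(-16 + 5472) = 52907/5456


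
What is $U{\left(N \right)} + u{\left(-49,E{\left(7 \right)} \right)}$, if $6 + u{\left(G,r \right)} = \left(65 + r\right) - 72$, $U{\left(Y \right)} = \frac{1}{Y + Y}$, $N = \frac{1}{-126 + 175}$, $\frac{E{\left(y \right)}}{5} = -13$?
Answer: $- \frac{107}{2} \approx -53.5$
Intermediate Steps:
$E{\left(y \right)} = -65$ ($E{\left(y \right)} = 5 \left(-13\right) = -65$)
$N = \frac{1}{49} \approx 0.020408$
$U{\left(Y \right)} = \frac{1}{2 Y}$
$u{\left(G,r \right)} = -13 + r$ ($u{\left(G,r \right)} = -6 + \left(\left(65 + r\right) - 72\right) = -6 + \left(-7 + r\right) = -13 + r$)
$U{\left(N \right)} + u{\left(-49,E{\left(7 \right)} \right)} = \frac{\frac{1}{\frac{1}{49}}}{2} - 78 = \frac{1}{2} \cdot 49 - 78 = \frac{49}{2} - 78 = - \frac{107}{2}$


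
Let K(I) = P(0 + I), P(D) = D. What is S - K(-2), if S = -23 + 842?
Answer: 821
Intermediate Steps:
S = 819
K(I) = I (K(I) = 0 + I = I)
S - K(-2) = 819 - 1*(-2) = 819 + 2 = 821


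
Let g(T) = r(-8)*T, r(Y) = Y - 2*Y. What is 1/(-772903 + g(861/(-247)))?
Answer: -247/190913929 ≈ -1.2938e-6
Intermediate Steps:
r(Y) = -Y
g(T) = 8*T (g(T) = (-1*(-8))*T = 8*T)
1/(-772903 + g(861/(-247))) = 1/(-772903 + 8*(861/(-247))) = 1/(-772903 + 8*(861*(-1/247))) = 1/(-772903 + 8*(-861/247)) = 1/(-772903 - 6888/247) = 1/(-190913929/247) = -247/190913929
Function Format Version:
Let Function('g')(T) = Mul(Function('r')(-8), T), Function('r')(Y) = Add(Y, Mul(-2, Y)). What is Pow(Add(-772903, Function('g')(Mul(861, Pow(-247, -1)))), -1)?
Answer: Rational(-247, 190913929) ≈ -1.2938e-6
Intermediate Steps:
Function('r')(Y) = Mul(-1, Y)
Function('g')(T) = Mul(8, T) (Function('g')(T) = Mul(Mul(-1, -8), T) = Mul(8, T))
Pow(Add(-772903, Function('g')(Mul(861, Pow(-247, -1)))), -1) = Pow(Add(-772903, Mul(8, Mul(861, Pow(-247, -1)))), -1) = Pow(Add(-772903, Mul(8, Mul(861, Rational(-1, 247)))), -1) = Pow(Add(-772903, Mul(8, Rational(-861, 247))), -1) = Pow(Add(-772903, Rational(-6888, 247)), -1) = Pow(Rational(-190913929, 247), -1) = Rational(-247, 190913929)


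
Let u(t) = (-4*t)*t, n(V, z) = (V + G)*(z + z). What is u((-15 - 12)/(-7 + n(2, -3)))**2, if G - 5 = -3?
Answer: 8503056/923521 ≈ 9.2072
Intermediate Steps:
G = 2 (G = 5 - 3 = 2)
n(V, z) = 2*z*(2 + V) (n(V, z) = (V + 2)*(z + z) = (2 + V)*(2*z) = 2*z*(2 + V))
u(t) = -4*t**2
u((-15 - 12)/(-7 + n(2, -3)))**2 = (-4*(-15 - 12)**2/(-7 + 2*(-3)*(2 + 2))**2)**2 = (-4*729/(-7 + 2*(-3)*4)**2)**2 = (-4*729/(-7 - 24)**2)**2 = (-4*(-27/(-31))**2)**2 = (-4*(-27*(-1/31))**2)**2 = (-4*(27/31)**2)**2 = (-4*729/961)**2 = (-2916/961)**2 = 8503056/923521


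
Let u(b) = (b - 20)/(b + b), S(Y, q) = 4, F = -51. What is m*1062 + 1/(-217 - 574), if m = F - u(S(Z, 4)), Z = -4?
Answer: -41162059/791 ≈ -52038.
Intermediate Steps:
u(b) = (-20 + b)/(2*b) (u(b) = (-20 + b)/((2*b)) = (-20 + b)*(1/(2*b)) = (-20 + b)/(2*b))
m = -49 (m = -51 - (-20 + 4)/(2*4) = -51 - (-16)/(2*4) = -51 - 1*(-2) = -51 + 2 = -49)
m*1062 + 1/(-217 - 574) = -49*1062 + 1/(-217 - 574) = -52038 + 1/(-791) = -52038 - 1/791 = -41162059/791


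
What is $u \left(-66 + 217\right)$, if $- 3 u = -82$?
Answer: $\frac{12382}{3} \approx 4127.3$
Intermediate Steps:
$u = \frac{82}{3}$ ($u = \left(- \frac{1}{3}\right) \left(-82\right) = \frac{82}{3} \approx 27.333$)
$u \left(-66 + 217\right) = \frac{82 \left(-66 + 217\right)}{3} = \frac{82}{3} \cdot 151 = \frac{12382}{3}$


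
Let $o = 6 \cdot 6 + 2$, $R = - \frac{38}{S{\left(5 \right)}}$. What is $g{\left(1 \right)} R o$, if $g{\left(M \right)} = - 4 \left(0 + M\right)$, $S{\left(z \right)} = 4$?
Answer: $1444$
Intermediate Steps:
$R = - \frac{19}{2}$ ($R = - \frac{38}{4} = \left(-38\right) \frac{1}{4} = - \frac{19}{2} \approx -9.5$)
$o = 38$ ($o = 36 + 2 = 38$)
$g{\left(M \right)} = - 4 M$
$g{\left(1 \right)} R o = \left(-4\right) 1 \left(- \frac{19}{2}\right) 38 = \left(-4\right) \left(- \frac{19}{2}\right) 38 = 38 \cdot 38 = 1444$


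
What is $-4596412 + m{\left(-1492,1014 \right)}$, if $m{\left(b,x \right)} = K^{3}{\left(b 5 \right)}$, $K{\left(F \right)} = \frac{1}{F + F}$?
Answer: $- \frac{15266005665293056001}{3321287488000} \approx -4.5964 \cdot 10^{6}$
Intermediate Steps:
$K{\left(F \right)} = \frac{1}{2 F}$
$m{\left(b,x \right)} = \frac{1}{1000 b^{3}}$ ($m{\left(b,x \right)} = \left(\frac{1}{2 b 5}\right)^{3} = \left(\frac{1}{2 \cdot 5 b}\right)^{3} = \left(\frac{\frac{1}{5} \frac{1}{b}}{2}\right)^{3} = \left(\frac{1}{10 b}\right)^{3} = \frac{1}{1000 b^{3}}$)
$-4596412 + m{\left(-1492,1014 \right)} = -4596412 + \frac{1}{1000 \left(-3321287488\right)} = -4596412 + \frac{1}{1000} \left(- \frac{1}{3321287488}\right) = -4596412 - \frac{1}{3321287488000} = - \frac{15266005665293056001}{3321287488000}$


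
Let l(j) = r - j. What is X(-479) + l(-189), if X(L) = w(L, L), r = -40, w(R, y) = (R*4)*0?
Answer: 149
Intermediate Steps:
w(R, y) = 0 (w(R, y) = (4*R)*0 = 0)
X(L) = 0
l(j) = -40 - j
X(-479) + l(-189) = 0 + (-40 - 1*(-189)) = 0 + (-40 + 189) = 0 + 149 = 149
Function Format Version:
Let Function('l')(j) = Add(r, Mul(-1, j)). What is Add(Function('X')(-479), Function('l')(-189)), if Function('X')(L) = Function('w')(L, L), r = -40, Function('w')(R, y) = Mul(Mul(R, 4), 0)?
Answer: 149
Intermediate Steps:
Function('w')(R, y) = 0 (Function('w')(R, y) = Mul(Mul(4, R), 0) = 0)
Function('X')(L) = 0
Function('l')(j) = Add(-40, Mul(-1, j))
Add(Function('X')(-479), Function('l')(-189)) = Add(0, Add(-40, Mul(-1, -189))) = Add(0, Add(-40, 189)) = Add(0, 149) = 149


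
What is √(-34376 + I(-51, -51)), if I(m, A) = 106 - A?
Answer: I*√34219 ≈ 184.98*I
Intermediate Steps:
√(-34376 + I(-51, -51)) = √(-34376 + (106 - 1*(-51))) = √(-34376 + (106 + 51)) = √(-34376 + 157) = √(-34219) = I*√34219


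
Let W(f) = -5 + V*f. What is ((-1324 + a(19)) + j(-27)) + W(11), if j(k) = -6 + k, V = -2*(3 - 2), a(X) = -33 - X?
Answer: -1436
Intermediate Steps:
V = -2 (V = -2*1 = -2)
W(f) = -5 - 2*f
((-1324 + a(19)) + j(-27)) + W(11) = ((-1324 + (-33 - 1*19)) + (-6 - 27)) + (-5 - 2*11) = ((-1324 + (-33 - 19)) - 33) + (-5 - 22) = ((-1324 - 52) - 33) - 27 = (-1376 - 33) - 27 = -1409 - 27 = -1436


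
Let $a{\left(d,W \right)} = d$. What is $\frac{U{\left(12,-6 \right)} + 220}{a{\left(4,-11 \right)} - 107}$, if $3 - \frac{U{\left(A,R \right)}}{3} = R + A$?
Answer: $- \frac{211}{103} \approx -2.0485$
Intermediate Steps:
$U{\left(A,R \right)} = 9 - 3 A - 3 R$ ($U{\left(A,R \right)} = 9 - 3 \left(R + A\right) = 9 - 3 \left(A + R\right) = 9 - \left(3 A + 3 R\right) = 9 - 3 A - 3 R$)
$\frac{U{\left(12,-6 \right)} + 220}{a{\left(4,-11 \right)} - 107} = \frac{\left(9 - 36 - -18\right) + 220}{4 - 107} = \frac{\left(9 - 36 + 18\right) + 220}{-103} = \left(-9 + 220\right) \left(- \frac{1}{103}\right) = 211 \left(- \frac{1}{103}\right) = - \frac{211}{103}$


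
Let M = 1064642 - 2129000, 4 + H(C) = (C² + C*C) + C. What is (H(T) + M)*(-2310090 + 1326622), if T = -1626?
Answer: -4151969797552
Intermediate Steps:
H(C) = -4 + C + 2*C² (H(C) = -4 + ((C² + C*C) + C) = -4 + ((C² + C²) + C) = -4 + (2*C² + C) = -4 + (C + 2*C²) = -4 + C + 2*C²)
M = -1064358
(H(T) + M)*(-2310090 + 1326622) = ((-4 - 1626 + 2*(-1626)²) - 1064358)*(-2310090 + 1326622) = ((-4 - 1626 + 2*2643876) - 1064358)*(-983468) = ((-4 - 1626 + 5287752) - 1064358)*(-983468) = (5286122 - 1064358)*(-983468) = 4221764*(-983468) = -4151969797552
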